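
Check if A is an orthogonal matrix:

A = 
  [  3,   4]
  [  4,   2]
No

AᵀA = 
  [ 25,  20]
  [ 20,  20]
≠ I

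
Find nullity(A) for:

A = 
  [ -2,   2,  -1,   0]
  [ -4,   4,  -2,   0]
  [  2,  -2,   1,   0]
nullity(A) = 3

Row reduce:
R2 → R2 - (2)·R1
R3 → R3 + (1)·R1
REF = 
  [ -2,   2,  -1,   0]
  [  0,   0,   0,   0]
  [  0,   0,   0,   0]
Pivot columns: 1 → 1 pivot.
rank(A) = 1, so nullity(A) = 4 - 1 = 3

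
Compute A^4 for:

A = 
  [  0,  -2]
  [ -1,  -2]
A^4 = 
  [ 12,  32]
  [ 16,  44]

A² = A·A:
A²[1,1] = (0)(0) + (-2)(-1) = 2
A²[1,2] = (0)(-2) + (-2)(-2) = 4
A²[2,1] = (-1)(0) + (-2)(-1) = 2
A²[2,2] = (-1)(-2) + (-2)(-2) = 6
A² = 
  [  2,   4]
  [  2,   6]

A^3 = A^2·A:
A^3[1,1] = (2)(0) + (4)(-1) = -4
A^3[1,2] = (2)(-2) + (4)(-2) = -12
A^3[2,1] = (2)(0) + (6)(-1) = -6
A^3[2,2] = (2)(-2) + (6)(-2) = -16
A^3 = 
  [ -4, -12]
  [ -6, -16]

A^4 = A^3·A:
A^4[1,1] = (-4)(0) + (-12)(-1) = 12
A^4[1,2] = (-4)(-2) + (-12)(-2) = 32
A^4[2,1] = (-6)(0) + (-16)(-1) = 16
A^4[2,2] = (-6)(-2) + (-16)(-2) = 44
A^4 = 
  [ 12,  32]
  [ 16,  44]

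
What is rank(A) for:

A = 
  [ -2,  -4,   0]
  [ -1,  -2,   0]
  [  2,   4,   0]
Row reduce:
R2 → R2 - (1/2)·R1
R3 → R3 + (1)·R1
REF = 
  [ -2,  -4,   0]
  [  0,   0,   0]
  [  0,   0,   0]
Pivot columns: 1 → 1 pivot.

rank(A) = 1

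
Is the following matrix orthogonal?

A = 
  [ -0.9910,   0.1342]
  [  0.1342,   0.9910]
Yes

AᵀA = 
  [  1.0001,   0]
  [  0,   1.0001]
≈ I (equal to I up to the 4-dp rounding of the entries)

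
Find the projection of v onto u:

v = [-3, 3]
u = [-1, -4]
v·u = (-3)(-1) + (3)(-4) = -9
u·u = (-1)² + (-4)² = 17
proj_u(v) = (v·u / u·u) × u = (-9/17) × u

proj_u(v) = [9/17, 36/17]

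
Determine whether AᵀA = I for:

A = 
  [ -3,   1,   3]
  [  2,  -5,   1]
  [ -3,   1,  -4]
No

AᵀA = 
  [ 22, -16,   5]
  [-16,  27,  -6]
  [  5,  -6,  26]
≠ I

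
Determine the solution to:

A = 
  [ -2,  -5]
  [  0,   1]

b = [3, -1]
Row reduce the augmented matrix [A|b]:
(already in echelon form)
REF = 
  [ -2,  -5,   3]
  [  0,   1,  -1]

Back-substitution:
x₂ = (-1) / 1 = -1
x₁ = (3 - (-5)(-1)) / (-2) = 1

x = [1, -1]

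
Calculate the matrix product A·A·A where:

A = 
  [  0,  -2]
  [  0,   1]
A^3 = 
  [  0,  -2]
  [  0,   1]

A² = A·A:
A²[1,1] = (0)(0) + (-2)(0) = 0
A²[1,2] = (0)(-2) + (-2)(1) = -2
A²[2,1] = (0)(0) + (1)(0) = 0
A²[2,2] = (0)(-2) + (1)(1) = 1
A² = 
  [  0,  -2]
  [  0,   1]

A^3 = A^2·A:
A^3[1,1] = (0)(0) + (-2)(0) = 0
A^3[1,2] = (0)(-2) + (-2)(1) = -2
A^3[2,1] = (0)(0) + (1)(0) = 0
A^3[2,2] = (0)(-2) + (1)(1) = 1
A^3 = 
  [  0,  -2]
  [  0,   1]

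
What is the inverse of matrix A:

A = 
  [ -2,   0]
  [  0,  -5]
det(A) = (-2)(-5) - (0)(0) = 10
For a 2×2 matrix, A⁻¹ = (1/det(A)) · [[d, -b], [-c, a]]
    = (1/10) · [[-5, 0], [0, -2]]

A⁻¹ = 
  [-1/2,    0]
  [   0, -1/5]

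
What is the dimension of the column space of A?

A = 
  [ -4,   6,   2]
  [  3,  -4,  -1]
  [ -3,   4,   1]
Row reduce:
R2 → R2 + (3/4)·R1
R3 → R3 - (3/4)·R1
R3 → R3 + (1)·R2
REF = 
  [ -4,   6,   2]
  [  0, 1/2, 1/2]
  [  0,   0,   0]
Pivot columns: 1, 2 → 2 pivots.
dim(Col(A)) = number of pivot columns = 2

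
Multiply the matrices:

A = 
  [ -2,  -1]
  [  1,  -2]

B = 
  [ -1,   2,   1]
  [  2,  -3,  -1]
AB = 
  [  0,  -1,  -1]
  [ -5,   8,   3]

A is 2×2 and B is 2×3, so AB is 2×3. Each entry is (row of A)·(column of B):
AB[1,1] = (-2)(-1) + (-1)(2) = 0
AB[1,2] = (-2)(2) + (-1)(-3) = -1
AB[1,3] = (-2)(1) + (-1)(-1) = -1
AB[2,1] = (1)(-1) + (-2)(2) = -5
AB[2,2] = (1)(2) + (-2)(-3) = 8
AB[2,3] = (1)(1) + (-2)(-1) = 3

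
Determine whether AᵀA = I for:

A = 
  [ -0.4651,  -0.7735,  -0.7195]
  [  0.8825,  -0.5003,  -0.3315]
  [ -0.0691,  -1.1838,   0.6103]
No

AᵀA = 
  [  0.9999,   0,  -0.0001]
  [  0,   2.2500,  -0.0001]
  [ -0.0001,  -0.0001,   1]
≠ I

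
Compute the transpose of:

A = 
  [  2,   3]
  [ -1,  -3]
Aᵀ = 
  [  2,  -1]
  [  3,  -3]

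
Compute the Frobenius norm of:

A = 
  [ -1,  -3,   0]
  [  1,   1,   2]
||A||_F = 4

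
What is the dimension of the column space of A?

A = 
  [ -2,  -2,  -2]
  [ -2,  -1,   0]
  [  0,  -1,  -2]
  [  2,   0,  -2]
Row reduce:
R2 → R2 - (1)·R1
R4 → R4 + (1)·R1
R3 → R3 + (1)·R2
R4 → R4 + (2)·R2
REF = 
  [ -2,  -2,  -2]
  [  0,   1,   2]
  [  0,   0,   0]
  [  0,   0,   0]
Pivot columns: 1, 2 → 2 pivots.
dim(Col(A)) = number of pivot columns = 2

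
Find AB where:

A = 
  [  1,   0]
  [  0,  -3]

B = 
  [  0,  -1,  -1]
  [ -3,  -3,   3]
A is 2×2 and B is 2×3, so AB is 2×3. Each entry is (row of A)·(column of B):
AB[1,1] = (1)(0) + (0)(-3) = 0
AB[1,2] = (1)(-1) + (0)(-3) = -1
AB[1,3] = (1)(-1) + (0)(3) = -1
AB[2,1] = (0)(0) + (-3)(-3) = 9
AB[2,2] = (0)(-1) + (-3)(-3) = 9
AB[2,3] = (0)(-1) + (-3)(3) = -9

AB = 
  [  0,  -1,  -1]
  [  9,   9,  -9]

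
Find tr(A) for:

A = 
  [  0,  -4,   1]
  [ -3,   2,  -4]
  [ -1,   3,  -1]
1

tr(A) = 0 + 2 + -1 = 1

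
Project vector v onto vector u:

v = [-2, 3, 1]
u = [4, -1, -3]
v·u = (-2)(4) + (3)(-1) + (1)(-3) = -14
u·u = (4)² + (-1)² + (-3)² = 26
proj_u(v) = (v·u / u·u) × u = (-14/26) × u = (-7/13) × u

proj_u(v) = [-28/13, 7/13, 21/13]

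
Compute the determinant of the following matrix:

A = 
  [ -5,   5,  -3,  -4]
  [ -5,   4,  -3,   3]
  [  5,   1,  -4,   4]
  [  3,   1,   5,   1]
Cofactor expansion along row 1: det(A) = a₁₁M₁₁ - a₁₂M₁₂ + a₁₃M₁₃ - a₁₄M₁₄

M₁₁ = det[[4, -3, 3]; [1, -4, 4]; [1, 5, 1]]
  = (4)·((-4)(1) - (4)(5)) - (-3)·((1)(1) - (4)(1)) + (3)·((1)(5) - (-4)(1))
  = (4)(-24) - (-3)(-3) + (3)(9)
  = -78
M₁₂ = det[[-5, -3, 3]; [5, -4, 4]; [3, 5, 1]]
  = (-5)·((-4)(1) - (4)(5)) - (-3)·((5)(1) - (4)(3)) + (3)·((5)(5) - (-4)(3))
  = (-5)(-24) - (-3)(-7) + (3)(37)
  = 210
M₁₃ = det[[-5, 4, 3]; [5, 1, 4]; [3, 1, 1]]
  = (-5)·((1)(1) - (4)(1)) - (4)·((5)(1) - (4)(3)) + (3)·((5)(1) - (1)(3))
  = (-5)(-3) - (4)(-7) + (3)(2)
  = 49
M₁₄ = det[[-5, 4, -3]; [5, 1, -4]; [3, 1, 5]]
  = (-5)·((1)(5) - (-4)(1)) - (4)·((5)(5) - (-4)(3)) + (-3)·((5)(1) - (1)(3))
  = (-5)(9) - (4)(37) + (-3)(2)
  = -199

det(A) = (-5)(-78) - (5)(210) + (-3)(49) - (-4)(-199) = -1603

det(A) = -1603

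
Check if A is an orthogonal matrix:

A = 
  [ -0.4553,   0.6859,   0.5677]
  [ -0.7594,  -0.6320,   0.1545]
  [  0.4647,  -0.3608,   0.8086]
Yes

AᵀA = 
  [  0.9999,   0,   0]
  [  0,   1.0001,   0]
  [  0,   0,   1]
≈ I (equal to I up to the 4-dp rounding of the entries)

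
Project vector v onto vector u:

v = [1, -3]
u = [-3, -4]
proj_u(v) = [-27/25, -36/25]

v·u = (1)(-3) + (-3)(-4) = 9
u·u = (-3)² + (-4)² = 25
proj_u(v) = (v·u / u·u) × u = (9/25) × u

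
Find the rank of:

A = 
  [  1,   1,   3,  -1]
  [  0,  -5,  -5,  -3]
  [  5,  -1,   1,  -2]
rank(A) = 3

Row reduce:
R3 → R3 - (5)·R1
R3 → R3 - (6/5)·R2
REF = 
  [   1,    1,    3,   -1]
  [   0,   -5,   -5,   -3]
  [   0,    0,   -8, 33/5]
Pivot columns: 1, 2, 3 → 3 pivots.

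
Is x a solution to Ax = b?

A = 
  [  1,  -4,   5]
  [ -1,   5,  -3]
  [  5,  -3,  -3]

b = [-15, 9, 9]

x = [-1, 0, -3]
No

Ax = [-16, 10, 4] ≠ b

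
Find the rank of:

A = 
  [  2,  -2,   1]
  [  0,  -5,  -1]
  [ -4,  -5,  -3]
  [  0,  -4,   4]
rank(A) = 3

Row reduce:
R3 → R3 + (2)·R1
R3 → R3 - (9/5)·R2
R4 → R4 - (4/5)·R2
R4 → R4 - (6)·R3
REF = 
  [  2,  -2,   1]
  [  0,  -5,  -1]
  [  0,   0, 4/5]
  [  0,   0,   0]
Pivot columns: 1, 2, 3 → 3 pivots.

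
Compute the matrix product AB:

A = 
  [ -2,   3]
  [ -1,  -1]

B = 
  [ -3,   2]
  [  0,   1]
AB = 
  [  6,  -1]
  [  3,  -3]

A is 2×2 and B is 2×2, so AB is 2×2. Each entry is (row of A)·(column of B):
AB[1,1] = (-2)(-3) + (3)(0) = 6
AB[1,2] = (-2)(2) + (3)(1) = -1
AB[2,1] = (-1)(-3) + (-1)(0) = 3
AB[2,2] = (-1)(2) + (-1)(1) = -3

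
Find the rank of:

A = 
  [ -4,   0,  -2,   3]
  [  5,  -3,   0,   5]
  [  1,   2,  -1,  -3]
Row reduce:
R2 → R2 + (5/4)·R1
R3 → R3 + (1/4)·R1
R3 → R3 + (2/3)·R2
REF = 
  [   -4,     0,    -2,     3]
  [    0,    -3,  -5/2,  35/4]
  [    0,     0, -19/6, 43/12]
Pivot columns: 1, 2, 3 → 3 pivots.

rank(A) = 3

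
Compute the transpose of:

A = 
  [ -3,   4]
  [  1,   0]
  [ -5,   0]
Aᵀ = 
  [ -3,   1,  -5]
  [  4,   0,   0]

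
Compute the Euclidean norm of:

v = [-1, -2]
2.236

||v||₂ = √((-1)² + (-2)²) = √5 = 2.236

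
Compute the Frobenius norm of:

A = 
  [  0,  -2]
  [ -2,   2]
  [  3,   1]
||A||_F = 4.69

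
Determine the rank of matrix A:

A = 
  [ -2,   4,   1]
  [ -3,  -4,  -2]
rank(A) = 2

Row reduce:
R2 → R2 - (3/2)·R1
REF = 
  [  -2,    4,    1]
  [   0,  -10, -7/2]
Pivot columns: 1, 2 → 2 pivots.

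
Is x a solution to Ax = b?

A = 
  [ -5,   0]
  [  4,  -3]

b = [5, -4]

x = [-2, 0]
No

Ax = [10, -8] ≠ b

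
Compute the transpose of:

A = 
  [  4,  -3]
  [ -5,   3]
Aᵀ = 
  [  4,  -5]
  [ -3,   3]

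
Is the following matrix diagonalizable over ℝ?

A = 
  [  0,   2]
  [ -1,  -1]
No

tr(A) = -1, det(A) = 2
Characteristic polynomial: λ² - tr(A)λ + det(A) = λ² + λ + 2
λ² + λ + 2 = 0  ⇒  λ = (-1 ± √((1)² - 4·(2)))/2 = (-1 ± √(-7))/2
  = (-1 + i√7)/2,  (-1 - i√7)/2
Eigenvalues: (-1 + i√7)/2, (-1 - i√7)/2  (≈ -0.5 + 1.323i, -0.5 - 1.323i)
Has complex eigenvalues (not diagonalizable over ℝ).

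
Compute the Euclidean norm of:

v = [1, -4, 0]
4.123

||v||₂ = √((1)² + (-4)² + (0)²) = √17 = 4.123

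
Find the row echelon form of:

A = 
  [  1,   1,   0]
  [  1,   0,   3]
Row operations:
R2 → R2 - (1)·R1

Resulting echelon form:
REF = 
  [  1,   1,   0]
  [  0,  -1,   3]

Rank = 2 (number of non-zero pivot rows).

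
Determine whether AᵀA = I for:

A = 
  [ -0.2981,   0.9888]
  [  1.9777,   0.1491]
No

AᵀA = 
  [  4.0002,   0.0001]
  [  0.0001,   1]
≠ I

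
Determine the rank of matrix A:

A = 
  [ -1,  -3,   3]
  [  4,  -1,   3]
rank(A) = 2

Row reduce:
R2 → R2 + (4)·R1
REF = 
  [ -1,  -3,   3]
  [  0, -13,  15]
Pivot columns: 1, 2 → 2 pivots.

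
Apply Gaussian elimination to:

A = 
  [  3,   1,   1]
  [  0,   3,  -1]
Row operations:
No row operations needed (already in echelon form).

Resulting echelon form:
REF = 
  [  3,   1,   1]
  [  0,   3,  -1]

Rank = 2 (number of non-zero pivot rows).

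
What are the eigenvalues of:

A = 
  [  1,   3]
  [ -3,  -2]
tr(A) = -1, det(A) = 7
Characteristic polynomial: λ² - tr(A)λ + det(A) = λ² + λ + 7
λ² + λ + 7 = 0  ⇒  λ = (-1 ± √((1)² - 4·(7)))/2 = (-1 ± √(-27))/2
  = (-1 + 3i√3)/2,  (-1 - 3i√3)/2

λ = (-1 + 3i√3)/2, (-1 - 3i√3)/2  (≈ -0.5 + 2.598i, -0.5 - 2.598i)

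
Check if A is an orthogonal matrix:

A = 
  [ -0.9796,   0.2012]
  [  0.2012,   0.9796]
Yes

AᵀA = 
  [  1.0001,   0]
  [  0,   1.0001]
≈ I (equal to I up to the 4-dp rounding of the entries)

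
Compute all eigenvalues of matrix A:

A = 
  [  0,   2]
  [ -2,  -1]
tr(A) = -1, det(A) = 4
Characteristic polynomial: λ² - tr(A)λ + det(A) = λ² + λ + 4
λ² + λ + 4 = 0  ⇒  λ = (-1 ± √((1)² - 4·(4)))/2 = (-1 ± √(-15))/2
  = (-1 + i√15)/2,  (-1 - i√15)/2

λ = (-1 + i√15)/2, (-1 - i√15)/2  (≈ -0.5 + 1.936i, -0.5 - 1.936i)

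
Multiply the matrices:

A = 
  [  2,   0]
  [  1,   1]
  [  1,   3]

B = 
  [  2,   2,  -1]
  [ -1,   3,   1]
A is 3×2 and B is 2×3, so AB is 3×3. Each entry is (row of A)·(column of B):
AB[1,1] = (2)(2) + (0)(-1) = 4
AB[1,2] = (2)(2) + (0)(3) = 4
AB[1,3] = (2)(-1) + (0)(1) = -2
AB[2,1] = (1)(2) + (1)(-1) = 1
AB[2,2] = (1)(2) + (1)(3) = 5
AB[2,3] = (1)(-1) + (1)(1) = 0
AB[3,1] = (1)(2) + (3)(-1) = -1
AB[3,2] = (1)(2) + (3)(3) = 11
AB[3,3] = (1)(-1) + (3)(1) = 2

AB = 
  [  4,   4,  -2]
  [  1,   5,   0]
  [ -1,  11,   2]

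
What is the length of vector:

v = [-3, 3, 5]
6.557

||v||₂ = √((-3)² + (3)² + (5)²) = √43 = 6.557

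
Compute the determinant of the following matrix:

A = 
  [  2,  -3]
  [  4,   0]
For a 2×2 matrix, det = ad - bc = (2)(0) - (-3)(4) = 12

det(A) = 12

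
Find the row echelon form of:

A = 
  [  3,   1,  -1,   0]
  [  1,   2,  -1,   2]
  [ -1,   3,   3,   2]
Row operations:
R2 → R2 - (1/3)·R1
R3 → R3 + (1/3)·R1
R3 → R3 - (2)·R2

Resulting echelon form:
REF = 
  [   3,    1,   -1,    0]
  [   0,  5/3, -2/3,    2]
  [   0,    0,    4,   -2]

Rank = 3 (number of non-zero pivot rows).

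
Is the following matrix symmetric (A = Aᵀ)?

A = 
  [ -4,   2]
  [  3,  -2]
No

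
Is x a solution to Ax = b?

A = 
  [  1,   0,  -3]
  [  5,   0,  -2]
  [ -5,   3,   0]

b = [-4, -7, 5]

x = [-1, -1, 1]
No

Ax = [-4, -7, 2] ≠ b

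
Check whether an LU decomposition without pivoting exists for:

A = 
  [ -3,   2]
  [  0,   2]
Yes.
A[1,1] = -3 ≠ 0, so Gaussian elimination proceeds without a row swap: multiplier ℓ₂₁ = (0)/(-3) = 0, and U[2,2] = 2 - (0)(2) = 2.
L = 
  [  1,   0]
  [  0,   1]
U = 
  [ -3,   2]
  [  0,   2]
Check row 2 of LU: [(0)(-3), (0)(2) + 2] = [0, 2] = row 2 of A ✓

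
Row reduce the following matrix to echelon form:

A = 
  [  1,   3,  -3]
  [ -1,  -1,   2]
Row operations:
R2 → R2 + (1)·R1

Resulting echelon form:
REF = 
  [  1,   3,  -3]
  [  0,   2,  -1]

Rank = 2 (number of non-zero pivot rows).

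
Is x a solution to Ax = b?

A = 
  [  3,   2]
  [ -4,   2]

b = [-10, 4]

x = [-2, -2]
Yes

Ax = [-10, 4] = b ✓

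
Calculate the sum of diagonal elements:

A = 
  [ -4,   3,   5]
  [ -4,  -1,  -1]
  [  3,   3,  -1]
-6

tr(A) = -4 + -1 + -1 = -6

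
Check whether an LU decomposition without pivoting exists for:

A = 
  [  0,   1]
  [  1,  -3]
No.
A[1,1] = 0 but A[2,1] = 1 ≠ 0. Any LU with L unit lower triangular has (LU)[1,1] = U[1,1] and (LU)[2,1] = L[2,1]·U[1,1]; matching A forces U[1,1] = 0, which then forces (LU)[2,1] = 0 ≠ 1. A row swap (pivoting) is required.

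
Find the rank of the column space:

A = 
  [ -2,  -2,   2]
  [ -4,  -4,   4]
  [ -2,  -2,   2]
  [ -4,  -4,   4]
dim(Col(A)) = 1

Row reduce:
R2 → R2 - (2)·R1
R3 → R3 - (1)·R1
R4 → R4 - (2)·R1
REF = 
  [ -2,  -2,   2]
  [  0,   0,   0]
  [  0,   0,   0]
  [  0,   0,   0]
Pivot columns: 1 → 1 pivot.
dim(Col(A)) = number of pivot columns = 1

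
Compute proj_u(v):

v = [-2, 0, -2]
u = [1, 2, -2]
v·u = (-2)(1) + (0)(2) + (-2)(-2) = 2
u·u = (1)² + (2)² + (-2)² = 9
proj_u(v) = (v·u / u·u) × u = (2/9) × u

proj_u(v) = [2/9, 4/9, -4/9]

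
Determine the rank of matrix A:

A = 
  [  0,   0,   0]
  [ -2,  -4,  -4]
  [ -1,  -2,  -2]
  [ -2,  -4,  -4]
Row reduce:
Swap R1 ↔ R2
R3 → R3 - (1/2)·R1
R4 → R4 - (1)·R1
REF = 
  [ -2,  -4,  -4]
  [  0,   0,   0]
  [  0,   0,   0]
  [  0,   0,   0]
Pivot columns: 1 → 1 pivot.

rank(A) = 1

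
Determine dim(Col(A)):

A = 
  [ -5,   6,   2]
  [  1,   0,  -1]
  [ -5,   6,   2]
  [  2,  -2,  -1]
Row reduce:
R2 → R2 + (1/5)·R1
R3 → R3 - (1)·R1
R4 → R4 + (2/5)·R1
R4 → R4 - (1/3)·R2
REF = 
  [  -5,    6,    2]
  [   0,  6/5, -3/5]
  [   0,    0,    0]
  [   0,    0,    0]
Pivot columns: 1, 2 → 2 pivots.
dim(Col(A)) = number of pivot columns = 2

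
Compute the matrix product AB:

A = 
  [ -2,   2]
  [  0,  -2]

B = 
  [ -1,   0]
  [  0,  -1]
AB = 
  [  2,  -2]
  [  0,   2]

A is 2×2 and B is 2×2, so AB is 2×2. Each entry is (row of A)·(column of B):
AB[1,1] = (-2)(-1) + (2)(0) = 2
AB[1,2] = (-2)(0) + (2)(-1) = -2
AB[2,1] = (0)(-1) + (-2)(0) = 0
AB[2,2] = (0)(0) + (-2)(-1) = 2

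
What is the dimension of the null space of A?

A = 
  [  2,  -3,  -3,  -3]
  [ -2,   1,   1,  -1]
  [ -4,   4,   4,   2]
nullity(A) = 2

Row reduce:
R2 → R2 + (1)·R1
R3 → R3 + (2)·R1
R3 → R3 - (1)·R2
REF = 
  [  2,  -3,  -3,  -3]
  [  0,  -2,  -2,  -4]
  [  0,   0,   0,   0]
Pivot columns: 1, 2 → 2 pivots.
rank(A) = 2, so nullity(A) = 4 - 2 = 2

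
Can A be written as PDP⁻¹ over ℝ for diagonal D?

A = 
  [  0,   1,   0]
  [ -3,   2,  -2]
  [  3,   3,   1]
No

Characteristic polynomial: det(λI - A) = λ³ - 3λ² + 11λ + 3
By the rational root theorem any rational root is an integer dividing 3; none of those is a root, so p(λ) has no rational roots and hence (being an irreducible cubic) no repeated roots.
Discriminant of the cubic: Δ = -5936
Δ < 0 ⇒ one real eigenvalue and a complex-conjugate pair: λ ≈ 1.627 + 3.03i, 1.627 - 3.03i, -0.2537
Has complex eigenvalues (not diagonalizable over ℝ).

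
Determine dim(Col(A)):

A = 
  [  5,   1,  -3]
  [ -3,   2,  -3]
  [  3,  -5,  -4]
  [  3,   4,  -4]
dim(Col(A)) = 3

Row reduce:
R2 → R2 + (3/5)·R1
R3 → R3 - (3/5)·R1
R4 → R4 - (3/5)·R1
R3 → R3 + (28/13)·R2
R4 → R4 - (17/13)·R2
R4 → R4 + (53/163)·R3
REF = 
  [      5,       1,      -3]
  [      0,    13/5,   -24/5]
  [      0,       0, -163/13]
  [      0,       0,       0]
Pivot columns: 1, 2, 3 → 3 pivots.
dim(Col(A)) = number of pivot columns = 3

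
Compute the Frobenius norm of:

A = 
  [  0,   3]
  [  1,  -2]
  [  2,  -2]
||A||_F = 4.69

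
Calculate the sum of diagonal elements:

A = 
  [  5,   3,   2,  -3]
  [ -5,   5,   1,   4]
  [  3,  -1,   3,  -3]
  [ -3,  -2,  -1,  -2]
11

tr(A) = 5 + 5 + 3 + -2 = 11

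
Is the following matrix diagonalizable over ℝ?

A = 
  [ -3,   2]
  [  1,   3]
Yes

tr(A) = 0, det(A) = -11
Characteristic polynomial: λ² - tr(A)λ + det(A) = λ² - 11
λ² - 11 = 0  ⇒  λ = (0 ± √((0)² - 4·(-11)))/2 = (0 ± √(44))/2
  = √11,  -√11
Eigenvalues: √11, -√11  (≈ 3.317, -3.317)
The two irrational eigenvalues are distinct (simple), so each has alg. mult. = geom. mult. = 1.
Sum of geometric multiplicities equals n, so A has n independent eigenvectors.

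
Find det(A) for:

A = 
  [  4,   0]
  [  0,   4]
For a 2×2 matrix, det = ad - bc = (4)(4) - (0)(0) = 16

det(A) = 16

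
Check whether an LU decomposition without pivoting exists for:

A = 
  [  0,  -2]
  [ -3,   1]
No.
A[1,1] = 0 but A[2,1] = -3 ≠ 0. Any LU with L unit lower triangular has (LU)[1,1] = U[1,1] and (LU)[2,1] = L[2,1]·U[1,1]; matching A forces U[1,1] = 0, which then forces (LU)[2,1] = 0 ≠ -3. A row swap (pivoting) is required.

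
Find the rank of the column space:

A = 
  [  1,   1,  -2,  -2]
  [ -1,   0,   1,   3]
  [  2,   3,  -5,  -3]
Row reduce:
R2 → R2 + (1)·R1
R3 → R3 - (2)·R1
R3 → R3 - (1)·R2
REF = 
  [  1,   1,  -2,  -2]
  [  0,   1,  -1,   1]
  [  0,   0,   0,   0]
Pivot columns: 1, 2 → 2 pivots.
dim(Col(A)) = number of pivot columns = 2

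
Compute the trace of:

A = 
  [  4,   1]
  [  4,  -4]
0

tr(A) = 4 + -4 = 0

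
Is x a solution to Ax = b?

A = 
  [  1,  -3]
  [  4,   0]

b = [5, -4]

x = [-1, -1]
No

Ax = [2, -4] ≠ b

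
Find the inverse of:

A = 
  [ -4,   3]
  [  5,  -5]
det(A) = (-4)(-5) - (3)(5) = 5
For a 2×2 matrix, A⁻¹ = (1/det(A)) · [[d, -b], [-c, a]]
    = (1/5) · [[-5, -3], [-5, -4]]

A⁻¹ = 
  [  -1, -3/5]
  [  -1, -4/5]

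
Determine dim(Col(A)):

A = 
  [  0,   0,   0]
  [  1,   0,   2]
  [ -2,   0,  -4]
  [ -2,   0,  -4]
Row reduce:
Swap R1 ↔ R2
R3 → R3 + (2)·R1
R4 → R4 + (2)·R1
REF = 
  [  1,   0,   2]
  [  0,   0,   0]
  [  0,   0,   0]
  [  0,   0,   0]
Pivot columns: 1 → 1 pivot.
dim(Col(A)) = number of pivot columns = 1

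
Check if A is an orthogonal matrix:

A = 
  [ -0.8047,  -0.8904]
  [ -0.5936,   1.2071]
No

AᵀA = 
  [  0.9999,   0]
  [  0,   2.2499]
≠ I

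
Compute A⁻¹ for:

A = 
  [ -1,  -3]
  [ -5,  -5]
det(A) = (-1)(-5) - (-3)(-5) = -10
For a 2×2 matrix, A⁻¹ = (1/det(A)) · [[d, -b], [-c, a]]
    = (-1/10) · [[-5, 3], [5, -1]]

A⁻¹ = 
  [  1/2, -3/10]
  [ -1/2,  1/10]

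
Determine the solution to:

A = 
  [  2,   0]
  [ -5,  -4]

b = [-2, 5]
x = [-1, 0]

Row reduce the augmented matrix [A|b]:
R2 → R2 + (5/2)·R1
REF = 
  [  2,   0,  -2]
  [  0,  -4,   0]

Back-substitution:
x₂ = 0 / (-4) = 0
x₁ = (-2 - (0)(0)) / 2 = -1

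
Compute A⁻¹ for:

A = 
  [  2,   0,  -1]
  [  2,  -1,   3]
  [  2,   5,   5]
det(A) = (2)·((-1)(5) - (3)(5)) - (0)·((2)(5) - (3)(2)) + (-1)·((2)(5) - (-1)(2))
  = (2)(-20) - (0)(4) + (-1)(12)
  = -52
det(A) = -52 ≠ 0, so A is invertible.

Cofactors Cᵢⱼ = (-1)ⁱ⁺ʲ·Mᵢⱼ:
C = 
  [-20,  -4,  12]
  [ -5,  12, -10]
  [ -1,  -8,  -2]

adj(A) = Cᵀ:
adj(A) = 
  [-20,  -5,  -1]
  [ -4,  12,  -8]
  [ 12, -10,  -2]

A⁻¹ = (-1/52) · adj(A):
A⁻¹ = 
  [ 5/13,  5/52,  1/52]
  [ 1/13, -3/13,  2/13]
  [-3/13,  5/26,  1/26]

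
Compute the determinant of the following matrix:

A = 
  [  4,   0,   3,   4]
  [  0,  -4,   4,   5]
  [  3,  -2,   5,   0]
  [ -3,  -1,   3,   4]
Cofactor expansion along row 1: det(A) = a₁₁M₁₁ - a₁₂M₁₂ + a₁₃M₁₃ - a₁₄M₁₄

M₁₁ = det[[-4, 4, 5]; [-2, 5, 0]; [-1, 3, 4]]
  = (-4)·((5)(4) - (0)(3)) - (4)·((-2)(4) - (0)(-1)) + (5)·((-2)(3) - (5)(-1))
  = (-4)(20) - (4)(-8) + (5)(-1)
  = -53
M₁₂ = det[[0, 4, 5]; [3, 5, 0]; [-3, 3, 4]]
  = (0)·((5)(4) - (0)(3)) - (4)·((3)(4) - (0)(-3)) + (5)·((3)(3) - (5)(-3))
  = (0)(20) - (4)(12) + (5)(24)
  = 72
M₁₃ = det[[0, -4, 5]; [3, -2, 0]; [-3, -1, 4]]
  = (0)·((-2)(4) - (0)(-1)) - (-4)·((3)(4) - (0)(-3)) + (5)·((3)(-1) - (-2)(-3))
  = (0)(-8) - (-4)(12) + (5)(-9)
  = 3
M₁₄ = det[[0, -4, 4]; [3, -2, 5]; [-3, -1, 3]]
  = (0)·((-2)(3) - (5)(-1)) - (-4)·((3)(3) - (5)(-3)) + (4)·((3)(-1) - (-2)(-3))
  = (0)(-1) - (-4)(24) + (4)(-9)
  = 60

det(A) = (4)(-53) - (0)(72) + (3)(3) - (4)(60) = -443

det(A) = -443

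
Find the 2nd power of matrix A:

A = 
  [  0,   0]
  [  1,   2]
A² = A·A:
A²[1,1] = (0)(0) + (0)(1) = 0
A²[1,2] = (0)(0) + (0)(2) = 0
A²[2,1] = (1)(0) + (2)(1) = 2
A²[2,2] = (1)(0) + (2)(2) = 4
A² = 
  [  0,   0]
  [  2,   4]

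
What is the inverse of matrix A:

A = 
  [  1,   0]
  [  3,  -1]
det(A) = (1)(-1) - (0)(3) = -1
For a 2×2 matrix, A⁻¹ = (1/det(A)) · [[d, -b], [-c, a]]
    = (-1) · [[-1, 0], [-3, 1]]

A⁻¹ = 
  [  1,   0]
  [  3,  -1]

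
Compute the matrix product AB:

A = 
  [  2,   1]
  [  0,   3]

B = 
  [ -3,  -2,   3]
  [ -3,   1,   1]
AB = 
  [ -9,  -3,   7]
  [ -9,   3,   3]

A is 2×2 and B is 2×3, so AB is 2×3. Each entry is (row of A)·(column of B):
AB[1,1] = (2)(-3) + (1)(-3) = -9
AB[1,2] = (2)(-2) + (1)(1) = -3
AB[1,3] = (2)(3) + (1)(1) = 7
AB[2,1] = (0)(-3) + (3)(-3) = -9
AB[2,2] = (0)(-2) + (3)(1) = 3
AB[2,3] = (0)(3) + (3)(1) = 3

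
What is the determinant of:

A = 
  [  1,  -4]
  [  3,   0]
For a 2×2 matrix, det = ad - bc = (1)(0) - (-4)(3) = 12

det(A) = 12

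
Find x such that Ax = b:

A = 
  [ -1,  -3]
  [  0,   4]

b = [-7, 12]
x = [-2, 3]

Row reduce the augmented matrix [A|b]:
(already in echelon form)
REF = 
  [ -1,  -3,  -7]
  [  0,   4,  12]

Back-substitution:
x₂ = 12 / 4 = 3
x₁ = (-7 - (-3)(3)) / (-1) = -2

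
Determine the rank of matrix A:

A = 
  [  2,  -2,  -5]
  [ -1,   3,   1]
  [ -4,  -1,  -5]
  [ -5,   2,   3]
rank(A) = 3

Row reduce:
R2 → R2 + (1/2)·R1
R3 → R3 + (2)·R1
R4 → R4 + (5/2)·R1
R3 → R3 + (5/2)·R2
R4 → R4 + (3/2)·R2
R4 → R4 - (47/75)·R3
REF = 
  [    2,    -2,    -5]
  [    0,     2,  -3/2]
  [    0,     0, -75/4]
  [    0,     0,     0]
Pivot columns: 1, 2, 3 → 3 pivots.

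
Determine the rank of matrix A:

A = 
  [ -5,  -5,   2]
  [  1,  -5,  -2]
Row reduce:
R2 → R2 + (1/5)·R1
REF = 
  [  -5,   -5,    2]
  [   0,   -6, -8/5]
Pivot columns: 1, 2 → 2 pivots.

rank(A) = 2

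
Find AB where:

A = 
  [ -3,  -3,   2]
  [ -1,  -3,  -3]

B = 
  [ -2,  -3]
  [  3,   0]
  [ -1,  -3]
A is 2×3 and B is 3×2, so AB is 2×2. Each entry is (row of A)·(column of B):
AB[1,1] = (-3)(-2) + (-3)(3) + (2)(-1) = -5
AB[1,2] = (-3)(-3) + (-3)(0) + (2)(-3) = 3
AB[2,1] = (-1)(-2) + (-3)(3) + (-3)(-1) = -4
AB[2,2] = (-1)(-3) + (-3)(0) + (-3)(-3) = 12

AB = 
  [ -5,   3]
  [ -4,  12]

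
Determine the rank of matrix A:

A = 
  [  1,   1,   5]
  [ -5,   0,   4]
Row reduce:
R2 → R2 + (5)·R1
REF = 
  [  1,   1,   5]
  [  0,   5,  29]
Pivot columns: 1, 2 → 2 pivots.

rank(A) = 2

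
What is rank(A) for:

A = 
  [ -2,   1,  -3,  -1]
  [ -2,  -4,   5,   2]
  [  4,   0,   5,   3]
Row reduce:
R2 → R2 - (1)·R1
R3 → R3 + (2)·R1
R3 → R3 + (2/5)·R2
REF = 
  [  -2,    1,   -3,   -1]
  [   0,   -5,    8,    3]
  [   0,    0, 11/5, 11/5]
Pivot columns: 1, 2, 3 → 3 pivots.

rank(A) = 3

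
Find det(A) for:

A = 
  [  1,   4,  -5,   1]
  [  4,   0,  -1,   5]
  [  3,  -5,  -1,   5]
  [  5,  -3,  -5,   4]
-351

Cofactor expansion along row 1: det(A) = a₁₁M₁₁ - a₁₂M₁₂ + a₁₃M₁₃ - a₁₄M₁₄

M₁₁ = det[[0, -1, 5]; [-5, -1, 5]; [-3, -5, 4]]
  = (0)·((-1)(4) - (5)(-5)) - (-1)·((-5)(4) - (5)(-3)) + (5)·((-5)(-5) - (-1)(-3))
  = (0)(21) - (-1)(-5) + (5)(22)
  = 105
M₁₂ = det[[4, -1, 5]; [3, -1, 5]; [5, -5, 4]]
  = (4)·((-1)(4) - (5)(-5)) - (-1)·((3)(4) - (5)(5)) + (5)·((3)(-5) - (-1)(5))
  = (4)(21) - (-1)(-13) + (5)(-10)
  = 21
M₁₃ = det[[4, 0, 5]; [3, -5, 5]; [5, -3, 4]]
  = (4)·((-5)(4) - (5)(-3)) - (0)·((3)(4) - (5)(5)) + (5)·((3)(-3) - (-5)(5))
  = (4)(-5) - (0)(-13) + (5)(16)
  = 60
M₁₄ = det[[4, 0, -1]; [3, -5, -1]; [5, -3, -5]]
  = (4)·((-5)(-5) - (-1)(-3)) - (0)·((3)(-5) - (-1)(5)) + (-1)·((3)(-3) - (-5)(5))
  = (4)(22) - (0)(-10) + (-1)(16)
  = 72

det(A) = (1)(105) - (4)(21) + (-5)(60) - (1)(72) = -351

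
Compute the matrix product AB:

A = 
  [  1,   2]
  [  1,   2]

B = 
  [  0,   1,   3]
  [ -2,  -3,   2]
A is 2×2 and B is 2×3, so AB is 2×3. Each entry is (row of A)·(column of B):
AB[1,1] = (1)(0) + (2)(-2) = -4
AB[1,2] = (1)(1) + (2)(-3) = -5
AB[1,3] = (1)(3) + (2)(2) = 7
AB[2,1] = (1)(0) + (2)(-2) = -4
AB[2,2] = (1)(1) + (2)(-3) = -5
AB[2,3] = (1)(3) + (2)(2) = 7

AB = 
  [ -4,  -5,   7]
  [ -4,  -5,   7]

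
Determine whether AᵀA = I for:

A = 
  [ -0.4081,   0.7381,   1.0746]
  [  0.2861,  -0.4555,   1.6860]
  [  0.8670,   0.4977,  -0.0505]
No

AᵀA = 
  [  1.0001,   0,   0]
  [  0,   1,   0.0001]
  [  0,   0.0001,   3.9999]
≠ I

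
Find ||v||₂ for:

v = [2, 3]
3.606

||v||₂ = √((2)² + (3)²) = √13 = 3.606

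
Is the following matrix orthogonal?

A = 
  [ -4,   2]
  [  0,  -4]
No

AᵀA = 
  [ 16,  -8]
  [ -8,  20]
≠ I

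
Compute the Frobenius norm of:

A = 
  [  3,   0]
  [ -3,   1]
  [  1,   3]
||A||_F = 5.385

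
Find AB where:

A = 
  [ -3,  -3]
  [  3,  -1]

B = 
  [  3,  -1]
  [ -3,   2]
A is 2×2 and B is 2×2, so AB is 2×2. Each entry is (row of A)·(column of B):
AB[1,1] = (-3)(3) + (-3)(-3) = 0
AB[1,2] = (-3)(-1) + (-3)(2) = -3
AB[2,1] = (3)(3) + (-1)(-3) = 12
AB[2,2] = (3)(-1) + (-1)(2) = -5

AB = 
  [  0,  -3]
  [ 12,  -5]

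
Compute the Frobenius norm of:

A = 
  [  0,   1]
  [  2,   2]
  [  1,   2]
||A||_F = 3.742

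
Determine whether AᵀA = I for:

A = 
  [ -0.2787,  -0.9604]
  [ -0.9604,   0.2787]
Yes

AᵀA = 
  [  1,   0]
  [  0,   1]
≈ I (equal to I up to the 4-dp rounding of the entries)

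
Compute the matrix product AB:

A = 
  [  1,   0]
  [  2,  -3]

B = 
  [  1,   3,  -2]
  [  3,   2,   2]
A is 2×2 and B is 2×3, so AB is 2×3. Each entry is (row of A)·(column of B):
AB[1,1] = (1)(1) + (0)(3) = 1
AB[1,2] = (1)(3) + (0)(2) = 3
AB[1,3] = (1)(-2) + (0)(2) = -2
AB[2,1] = (2)(1) + (-3)(3) = -7
AB[2,2] = (2)(3) + (-3)(2) = 0
AB[2,3] = (2)(-2) + (-3)(2) = -10

AB = 
  [  1,   3,  -2]
  [ -7,   0, -10]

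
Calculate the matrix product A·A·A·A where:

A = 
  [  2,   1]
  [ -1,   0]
A² = A·A:
A²[1,1] = (2)(2) + (1)(-1) = 3
A²[1,2] = (2)(1) + (1)(0) = 2
A²[2,1] = (-1)(2) + (0)(-1) = -2
A²[2,2] = (-1)(1) + (0)(0) = -1
A² = 
  [  3,   2]
  [ -2,  -1]

A^3 = A^2·A:
A^3[1,1] = (3)(2) + (2)(-1) = 4
A^3[1,2] = (3)(1) + (2)(0) = 3
A^3[2,1] = (-2)(2) + (-1)(-1) = -3
A^3[2,2] = (-2)(1) + (-1)(0) = -2
A^3 = 
  [  4,   3]
  [ -3,  -2]

A^4 = A^3·A:
A^4[1,1] = (4)(2) + (3)(-1) = 5
A^4[1,2] = (4)(1) + (3)(0) = 4
A^4[2,1] = (-3)(2) + (-2)(-1) = -4
A^4[2,2] = (-3)(1) + (-2)(0) = -3
A^4 = 
  [  5,   4]
  [ -4,  -3]

Therefore
A^4 = 
  [  5,   4]
  [ -4,  -3]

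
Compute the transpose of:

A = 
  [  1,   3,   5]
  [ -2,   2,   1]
Aᵀ = 
  [  1,  -2]
  [  3,   2]
  [  5,   1]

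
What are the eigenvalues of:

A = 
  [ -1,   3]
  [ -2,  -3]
tr(A) = -4, det(A) = 9
Characteristic polynomial: λ² - tr(A)λ + det(A) = λ² + 4λ + 9
λ² + 4λ + 9 = 0  ⇒  λ = (-4 ± √((4)² - 4·(9)))/2 = (-4 ± √(-20))/2
  = -2 + i√5,  -2 - i√5

λ = -2 + i√5, -2 - i√5  (≈ -2 + 2.236i, -2 - 2.236i)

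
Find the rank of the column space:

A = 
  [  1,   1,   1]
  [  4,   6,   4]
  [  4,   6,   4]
dim(Col(A)) = 2

Row reduce:
R2 → R2 - (4)·R1
R3 → R3 - (4)·R1
R3 → R3 - (1)·R2
REF = 
  [  1,   1,   1]
  [  0,   2,   0]
  [  0,   0,   0]
Pivot columns: 1, 2 → 2 pivots.
dim(Col(A)) = number of pivot columns = 2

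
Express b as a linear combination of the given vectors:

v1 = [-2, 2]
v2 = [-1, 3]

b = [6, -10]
c1 = -2, c2 = -2

b = -2·v1 + -2·v2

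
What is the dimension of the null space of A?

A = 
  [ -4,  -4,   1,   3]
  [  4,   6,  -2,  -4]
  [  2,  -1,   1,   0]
nullity(A) = 2

Row reduce:
R2 → R2 + (1)·R1
R3 → R3 + (1/2)·R1
R3 → R3 + (3/2)·R2
REF = 
  [ -4,  -4,   1,   3]
  [  0,   2,  -1,  -1]
  [  0,   0,   0,   0]
Pivot columns: 1, 2 → 2 pivots.
rank(A) = 2, so nullity(A) = 4 - 2 = 2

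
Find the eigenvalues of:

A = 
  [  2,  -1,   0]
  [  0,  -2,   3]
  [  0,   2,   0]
Characteristic polynomial: det(λI - A) = λ³ - 10λ + 12
Testing integer divisors of the constant term: p(2) = 0, so (λ - 2) is a factor:
p(λ) = (λ - 2)(λ² + 2λ - 6)
λ² + 2λ - 6 = 0  ⇒  λ = (-2 ± √((2)² - 4·(-6)))/2 = (-2 ± √(28))/2
  = -1 + √7,  -1 - √7

λ = 2, -1 + √7, -1 - √7  (≈ 2, 1.646, -3.646)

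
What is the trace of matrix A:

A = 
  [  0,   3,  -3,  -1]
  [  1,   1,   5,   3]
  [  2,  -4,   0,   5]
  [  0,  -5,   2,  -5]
-4

tr(A) = 0 + 1 + 0 + -5 = -4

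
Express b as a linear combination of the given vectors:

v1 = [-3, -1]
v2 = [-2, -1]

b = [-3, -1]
c1 = 1, c2 = 0

b = 1·v1 + 0·v2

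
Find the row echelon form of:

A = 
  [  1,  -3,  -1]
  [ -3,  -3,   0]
Row operations:
R2 → R2 + (3)·R1

Resulting echelon form:
REF = 
  [  1,  -3,  -1]
  [  0, -12,  -3]

Rank = 2 (number of non-zero pivot rows).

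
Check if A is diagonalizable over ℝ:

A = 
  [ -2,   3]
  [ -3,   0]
No

tr(A) = -2, det(A) = 9
Characteristic polynomial: λ² - tr(A)λ + det(A) = λ² + 2λ + 9
λ² + 2λ + 9 = 0  ⇒  λ = (-2 ± √((2)² - 4·(9)))/2 = (-2 ± √(-32))/2
  = -1 + 2i√2,  -1 - 2i√2
Eigenvalues: -1 + 2i√2, -1 - 2i√2  (≈ -1 + 2.828i, -1 - 2.828i)
Has complex eigenvalues (not diagonalizable over ℝ).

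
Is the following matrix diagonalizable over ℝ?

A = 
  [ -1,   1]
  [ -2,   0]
No

tr(A) = -1, det(A) = 2
Characteristic polynomial: λ² - tr(A)λ + det(A) = λ² + λ + 2
λ² + λ + 2 = 0  ⇒  λ = (-1 ± √((1)² - 4·(2)))/2 = (-1 ± √(-7))/2
  = (-1 + i√7)/2,  (-1 - i√7)/2
Eigenvalues: (-1 + i√7)/2, (-1 - i√7)/2  (≈ -0.5 + 1.323i, -0.5 - 1.323i)
Has complex eigenvalues (not diagonalizable over ℝ).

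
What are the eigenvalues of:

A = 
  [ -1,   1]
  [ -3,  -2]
λ = (-3 + i√11)/2, (-3 - i√11)/2  (≈ -1.5 + 1.658i, -1.5 - 1.658i)

tr(A) = -3, det(A) = 5
Characteristic polynomial: λ² - tr(A)λ + det(A) = λ² + 3λ + 5
λ² + 3λ + 5 = 0  ⇒  λ = (-3 ± √((3)² - 4·(5)))/2 = (-3 ± √(-11))/2
  = (-3 + i√11)/2,  (-3 - i√11)/2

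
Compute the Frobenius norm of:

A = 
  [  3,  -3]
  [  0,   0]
||A||_F = 4.243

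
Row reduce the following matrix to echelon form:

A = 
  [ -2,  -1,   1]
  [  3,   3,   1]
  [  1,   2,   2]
Row operations:
R2 → R2 + (3/2)·R1
R3 → R3 + (1/2)·R1
R3 → R3 - (1)·R2

Resulting echelon form:
REF = 
  [ -2,  -1,   1]
  [  0, 3/2, 5/2]
  [  0,   0,   0]

Rank = 2 (number of non-zero pivot rows).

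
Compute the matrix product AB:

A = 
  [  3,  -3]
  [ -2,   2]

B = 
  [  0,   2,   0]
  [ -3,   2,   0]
AB = 
  [  9,   0,   0]
  [ -6,   0,   0]

A is 2×2 and B is 2×3, so AB is 2×3. Each entry is (row of A)·(column of B):
AB[1,1] = (3)(0) + (-3)(-3) = 9
AB[1,2] = (3)(2) + (-3)(2) = 0
AB[1,3] = (3)(0) + (-3)(0) = 0
AB[2,1] = (-2)(0) + (2)(-3) = -6
AB[2,2] = (-2)(2) + (2)(2) = 0
AB[2,3] = (-2)(0) + (2)(0) = 0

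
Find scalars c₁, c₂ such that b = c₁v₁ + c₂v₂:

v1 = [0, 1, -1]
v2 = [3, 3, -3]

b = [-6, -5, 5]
c1 = 1, c2 = -2

b = 1·v1 + -2·v2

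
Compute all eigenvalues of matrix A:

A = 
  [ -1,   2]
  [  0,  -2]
λ = -1, -2

tr(A) = -3, det(A) = 2
Characteristic polynomial: λ² - tr(A)λ + det(A) = λ² + 3λ + 2
λ² + 3λ + 2 = (λ + 2)(λ + 1)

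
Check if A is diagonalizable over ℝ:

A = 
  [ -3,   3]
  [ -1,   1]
Yes

tr(A) = -2, det(A) = 0
Characteristic polynomial: λ² - tr(A)λ + det(A) = λ² + 2λ
λ² + 2λ = λ(λ + 2)
Eigenvalues: 0, -2
λ=-2: alg. mult. = 1, geom. mult. = 2 - rank(A - (-2)I) = 2 - 1 = 1
λ=0: alg. mult. = 1, geom. mult. = 2 - rank(A - (0)I) = 2 - 1 = 1
Sum of geometric multiplicities equals n, so A has n independent eigenvectors.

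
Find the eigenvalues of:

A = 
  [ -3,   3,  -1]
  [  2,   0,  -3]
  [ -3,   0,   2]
λ = -1, √15, -√15  (≈ -1, 3.873, -3.873)

Characteristic polynomial: det(λI - A) = λ³ + λ² - 15λ - 15
Testing integer divisors of the constant term: p(-1) = 0, so (λ + 1) is a factor:
p(λ) = (λ + 1)(λ² - 15)
λ² - 15 = 0  ⇒  λ = (0 ± √((0)² - 4·(-15)))/2 = (0 ± √(60))/2
  = √15,  -√15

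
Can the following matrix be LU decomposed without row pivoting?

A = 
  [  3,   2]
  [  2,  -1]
Yes.
A[1,1] = 3 ≠ 0, so Gaussian elimination proceeds without a row swap: multiplier ℓ₂₁ = (2)/(3) = 2/3, and U[2,2] = -1 - (2/3)(2) = -7/3.
L = 
  [  1,   0]
  [2/3,   1]
U = 
  [   3,    2]
  [   0, -7/3]
Check row 2 of LU: [(2/3)(3), (2/3)(2) + (-7/3)] = [2, -1] = row 2 of A ✓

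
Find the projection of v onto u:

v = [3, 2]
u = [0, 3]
proj_u(v) = [0, 2]

v·u = (3)(0) + (2)(3) = 6
u·u = (0)² + (3)² = 9
proj_u(v) = (v·u / u·u) × u = (6/9) × u = (2/3) × u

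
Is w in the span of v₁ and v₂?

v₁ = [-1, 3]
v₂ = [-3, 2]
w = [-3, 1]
Yes

Form the augmented matrix and row-reduce:
[v₁|v₂|w] = 
  [ -1,  -3,  -3]
  [  3,   2,   1]
R2 → R2 + (3)·R1
REF = 
  [ -1,  -3,  -3]
  [  0,  -7,  -8]

No row of the form [0 0 | nonzero], so the system is consistent. Back-substitution gives c₁ = -3/7, c₂ = 8/7: w = (-3/7)·v₁ + (8/7)·v₂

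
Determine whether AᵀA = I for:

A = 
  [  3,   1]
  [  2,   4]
No

AᵀA = 
  [ 13,  11]
  [ 11,  17]
≠ I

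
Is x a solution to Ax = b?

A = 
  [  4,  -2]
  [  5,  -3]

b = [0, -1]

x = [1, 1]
No

Ax = [2, 2] ≠ b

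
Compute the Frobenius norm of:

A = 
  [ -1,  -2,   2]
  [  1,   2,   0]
||A||_F = 3.742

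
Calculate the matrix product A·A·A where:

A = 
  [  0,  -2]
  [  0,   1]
A^3 = 
  [  0,  -2]
  [  0,   1]

A² = A·A:
A²[1,1] = (0)(0) + (-2)(0) = 0
A²[1,2] = (0)(-2) + (-2)(1) = -2
A²[2,1] = (0)(0) + (1)(0) = 0
A²[2,2] = (0)(-2) + (1)(1) = 1
A² = 
  [  0,  -2]
  [  0,   1]

A^3 = A^2·A:
A^3[1,1] = (0)(0) + (-2)(0) = 0
A^3[1,2] = (0)(-2) + (-2)(1) = -2
A^3[2,1] = (0)(0) + (1)(0) = 0
A^3[2,2] = (0)(-2) + (1)(1) = 1
A^3 = 
  [  0,  -2]
  [  0,   1]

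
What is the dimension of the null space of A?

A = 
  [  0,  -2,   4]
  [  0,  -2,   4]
nullity(A) = 2

Row reduce:
R2 → R2 - (1)·R1
REF = 
  [  0,  -2,   4]
  [  0,   0,   0]
Pivot columns: 2 → 1 pivot.
rank(A) = 1, so nullity(A) = 3 - 1 = 2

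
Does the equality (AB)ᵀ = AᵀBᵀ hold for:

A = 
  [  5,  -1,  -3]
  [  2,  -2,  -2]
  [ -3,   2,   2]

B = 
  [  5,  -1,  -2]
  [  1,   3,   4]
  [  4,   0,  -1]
No

(AB)ᵀ = 
  [ 12,   0,  -5]
  [ -8,  -8,   9]
  [-11, -10,  12]

AᵀBᵀ = 
  [ 29,  -1,  23]
  [ -7,   1,  -6]
  [-17,  -1, -14]

The two matrices differ, so (AB)ᵀ ≠ AᵀBᵀ in general. The correct identity is (AB)ᵀ = BᵀAᵀ.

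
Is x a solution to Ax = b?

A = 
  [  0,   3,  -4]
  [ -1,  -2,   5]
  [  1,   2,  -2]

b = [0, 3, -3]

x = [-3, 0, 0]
Yes

Ax = [0, 3, -3] = b ✓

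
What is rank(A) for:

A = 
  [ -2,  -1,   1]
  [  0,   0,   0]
rank(A) = 1

Row reduce:
(no row operations needed)
REF = 
  [ -2,  -1,   1]
  [  0,   0,   0]
Pivot columns: 1 → 1 pivot.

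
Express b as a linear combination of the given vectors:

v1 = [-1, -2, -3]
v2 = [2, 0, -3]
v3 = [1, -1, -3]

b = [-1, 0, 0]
c1 = 1, c2 = 1, c3 = -2

b = 1·v1 + 1·v2 + -2·v3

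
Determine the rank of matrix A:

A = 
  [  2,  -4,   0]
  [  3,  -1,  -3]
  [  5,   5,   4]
rank(A) = 3

Row reduce:
R2 → R2 - (3/2)·R1
R3 → R3 - (5/2)·R1
R3 → R3 - (3)·R2
REF = 
  [  2,  -4,   0]
  [  0,   5,  -3]
  [  0,   0,  13]
Pivot columns: 1, 2, 3 → 3 pivots.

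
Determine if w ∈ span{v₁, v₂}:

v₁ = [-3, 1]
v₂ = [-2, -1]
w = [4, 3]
Yes

Form the augmented matrix and row-reduce:
[v₁|v₂|w] = 
  [ -3,  -2,   4]
  [  1,  -1,   3]
R2 → R2 + (1/3)·R1
REF = 
  [  -3,   -2,    4]
  [   0, -5/3, 13/3]

No row of the form [0 0 | nonzero], so the system is consistent. Back-substitution gives c₁ = 2/5, c₂ = -13/5: w = (2/5)·v₁ + (-13/5)·v₂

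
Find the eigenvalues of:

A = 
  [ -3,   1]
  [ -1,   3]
tr(A) = 0, det(A) = -8
Characteristic polynomial: λ² - tr(A)λ + det(A) = λ² - 8
λ² - 8 = 0  ⇒  λ = (0 ± √((0)² - 4·(-8)))/2 = (0 ± √(32))/2
  = 2√2,  -2√2

λ = 2√2, -2√2  (≈ 2.828, -2.828)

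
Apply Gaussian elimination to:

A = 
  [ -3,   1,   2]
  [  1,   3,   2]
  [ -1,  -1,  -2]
Row operations:
R2 → R2 + (1/3)·R1
R3 → R3 - (1/3)·R1
R3 → R3 + (2/5)·R2

Resulting echelon form:
REF = 
  [  -3,    1,    2]
  [   0, 10/3,  8/3]
  [   0,    0, -8/5]

Rank = 3 (number of non-zero pivot rows).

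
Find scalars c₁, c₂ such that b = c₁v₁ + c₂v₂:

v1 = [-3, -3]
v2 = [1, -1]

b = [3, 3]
c1 = -1, c2 = 0

b = -1·v1 + 0·v2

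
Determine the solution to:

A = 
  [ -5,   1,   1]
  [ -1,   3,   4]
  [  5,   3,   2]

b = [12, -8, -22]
Row reduce the augmented matrix [A|b]:
R2 → R2 - (1/5)·R1
R3 → R3 + (1)·R1
R3 → R3 - (10/7)·R2
REF = 
  [   -5,     1,     1,    12]
  [    0,  14/5,  19/5, -52/5]
  [    0,     0, -17/7,  34/7]

Back-substitution:
x₃ = (34/7) / (-17/7) = -2
x₂ = (-52/5 - (19/5)(-2)) / (14/5) = -1
x₁ = (12 - (1)(-1) - (1)(-2)) / (-5) = -3

x = [-3, -1, -2]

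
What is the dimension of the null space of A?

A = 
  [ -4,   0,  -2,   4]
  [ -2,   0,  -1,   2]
nullity(A) = 3

Row reduce:
R2 → R2 - (1/2)·R1
REF = 
  [ -4,   0,  -2,   4]
  [  0,   0,   0,   0]
Pivot columns: 1 → 1 pivot.
rank(A) = 1, so nullity(A) = 4 - 1 = 3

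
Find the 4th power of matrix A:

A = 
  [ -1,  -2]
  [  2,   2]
A² = A·A:
A²[1,1] = (-1)(-1) + (-2)(2) = -3
A²[1,2] = (-1)(-2) + (-2)(2) = -2
A²[2,1] = (2)(-1) + (2)(2) = 2
A²[2,2] = (2)(-2) + (2)(2) = 0
A² = 
  [ -3,  -2]
  [  2,   0]

A^3 = A^2·A:
A^3[1,1] = (-3)(-1) + (-2)(2) = -1
A^3[1,2] = (-3)(-2) + (-2)(2) = 2
A^3[2,1] = (2)(-1) + (0)(2) = -2
A^3[2,2] = (2)(-2) + (0)(2) = -4
A^3 = 
  [ -1,   2]
  [ -2,  -4]

A^4 = A^3·A:
A^4[1,1] = (-1)(-1) + (2)(2) = 5
A^4[1,2] = (-1)(-2) + (2)(2) = 6
A^4[2,1] = (-2)(-1) + (-4)(2) = -6
A^4[2,2] = (-2)(-2) + (-4)(2) = -4
A^4 = 
  [  5,   6]
  [ -6,  -4]

Therefore
A^4 = 
  [  5,   6]
  [ -6,  -4]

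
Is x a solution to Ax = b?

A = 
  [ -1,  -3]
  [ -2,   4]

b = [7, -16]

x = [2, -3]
Yes

Ax = [7, -16] = b ✓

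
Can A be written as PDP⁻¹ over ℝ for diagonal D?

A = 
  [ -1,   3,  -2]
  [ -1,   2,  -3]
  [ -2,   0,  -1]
No

Characteristic polynomial: det(λI - A) = λ³ - 4λ - 9
By the rational root theorem any rational root is an integer dividing 9; none of those is a root, so p(λ) has no rational roots and hence (being an irreducible cubic) no repeated roots.
Discriminant of the cubic: Δ = -1931
Δ < 0 ⇒ one real eigenvalue and a complex-conjugate pair: λ ≈ 2.707, -1.353 + 1.222i, -1.353 - 1.222i
Has complex eigenvalues (not diagonalizable over ℝ).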